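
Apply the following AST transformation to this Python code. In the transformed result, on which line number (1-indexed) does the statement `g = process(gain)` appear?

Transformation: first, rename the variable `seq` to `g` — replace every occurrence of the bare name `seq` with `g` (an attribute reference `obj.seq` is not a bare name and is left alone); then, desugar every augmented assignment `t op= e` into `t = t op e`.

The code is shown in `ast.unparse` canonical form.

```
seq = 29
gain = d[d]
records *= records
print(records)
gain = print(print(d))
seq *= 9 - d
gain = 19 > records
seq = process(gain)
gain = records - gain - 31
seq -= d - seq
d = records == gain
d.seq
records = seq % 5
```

8

Transformed code:
g = 29
gain = d[d]
records = records * records
print(records)
gain = print(print(d))
g = g * (9 - d)
gain = 19 > records
g = process(gain)
gain = records - gain - 31
g = g - (d - g)
d = records == gain
d.seq
records = g % 5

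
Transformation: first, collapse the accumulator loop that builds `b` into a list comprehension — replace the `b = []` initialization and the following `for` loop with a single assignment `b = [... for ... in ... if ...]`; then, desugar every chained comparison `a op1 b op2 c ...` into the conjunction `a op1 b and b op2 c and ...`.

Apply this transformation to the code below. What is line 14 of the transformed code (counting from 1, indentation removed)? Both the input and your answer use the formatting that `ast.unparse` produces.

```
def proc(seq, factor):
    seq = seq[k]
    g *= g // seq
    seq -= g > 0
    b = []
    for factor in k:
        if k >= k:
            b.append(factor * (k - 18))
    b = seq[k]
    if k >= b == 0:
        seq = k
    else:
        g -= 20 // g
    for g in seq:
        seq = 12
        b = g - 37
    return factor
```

return factor

Transformed code:
def proc(seq, factor):
    seq = seq[k]
    g *= g // seq
    seq -= g > 0
    b = [factor * (k - 18) for factor in k if k >= k]
    b = seq[k]
    if k >= b and b == 0:
        seq = k
    else:
        g -= 20 // g
    for g in seq:
        seq = 12
        b = g - 37
    return factor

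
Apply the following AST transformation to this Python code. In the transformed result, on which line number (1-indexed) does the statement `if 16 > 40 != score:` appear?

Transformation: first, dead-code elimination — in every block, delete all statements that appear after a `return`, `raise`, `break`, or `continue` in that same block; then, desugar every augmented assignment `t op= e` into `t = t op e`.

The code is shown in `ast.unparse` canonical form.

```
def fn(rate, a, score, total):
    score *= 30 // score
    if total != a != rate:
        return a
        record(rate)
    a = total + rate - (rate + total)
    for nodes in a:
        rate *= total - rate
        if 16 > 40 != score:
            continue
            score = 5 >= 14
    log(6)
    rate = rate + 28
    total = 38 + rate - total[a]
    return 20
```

8

Transformed code:
def fn(rate, a, score, total):
    score = score * (30 // score)
    if total != a != rate:
        return a
    a = total + rate - (rate + total)
    for nodes in a:
        rate = rate * (total - rate)
        if 16 > 40 != score:
            continue
    log(6)
    rate = rate + 28
    total = 38 + rate - total[a]
    return 20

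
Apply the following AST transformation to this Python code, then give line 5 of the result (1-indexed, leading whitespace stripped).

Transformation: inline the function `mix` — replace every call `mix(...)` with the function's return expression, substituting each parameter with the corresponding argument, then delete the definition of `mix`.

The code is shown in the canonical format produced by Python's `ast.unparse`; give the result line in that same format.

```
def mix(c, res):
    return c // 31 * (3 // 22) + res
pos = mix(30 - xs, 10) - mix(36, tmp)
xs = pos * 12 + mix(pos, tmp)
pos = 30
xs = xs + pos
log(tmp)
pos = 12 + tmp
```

log(tmp)

Transformed code:
pos = (30 - xs) // 31 * (3 // 22) + 10 - (36 // 31 * (3 // 22) + tmp)
xs = pos * 12 + (pos // 31 * (3 // 22) + tmp)
pos = 30
xs = xs + pos
log(tmp)
pos = 12 + tmp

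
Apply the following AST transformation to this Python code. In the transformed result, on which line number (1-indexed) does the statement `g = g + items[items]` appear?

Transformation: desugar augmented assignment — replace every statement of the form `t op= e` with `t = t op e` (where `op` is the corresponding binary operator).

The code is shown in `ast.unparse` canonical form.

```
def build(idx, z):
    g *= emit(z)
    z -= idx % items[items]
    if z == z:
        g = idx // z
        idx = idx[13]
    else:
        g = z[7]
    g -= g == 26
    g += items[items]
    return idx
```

Transformed code:
def build(idx, z):
    g = g * emit(z)
    z = z - idx % items[items]
    if z == z:
        g = idx // z
        idx = idx[13]
    else:
        g = z[7]
    g = g - (g == 26)
    g = g + items[items]
    return idx

10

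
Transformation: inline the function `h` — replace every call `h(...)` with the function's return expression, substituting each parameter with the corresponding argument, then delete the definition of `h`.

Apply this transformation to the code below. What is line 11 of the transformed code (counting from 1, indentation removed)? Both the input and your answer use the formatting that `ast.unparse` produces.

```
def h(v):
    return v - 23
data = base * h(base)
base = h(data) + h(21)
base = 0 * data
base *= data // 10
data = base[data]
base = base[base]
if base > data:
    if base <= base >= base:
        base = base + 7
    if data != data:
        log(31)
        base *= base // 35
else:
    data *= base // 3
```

log(31)

Transformed code:
data = base * (base - 23)
base = data - 23 + (21 - 23)
base = 0 * data
base *= data // 10
data = base[data]
base = base[base]
if base > data:
    if base <= base >= base:
        base = base + 7
    if data != data:
        log(31)
        base *= base // 35
else:
    data *= base // 3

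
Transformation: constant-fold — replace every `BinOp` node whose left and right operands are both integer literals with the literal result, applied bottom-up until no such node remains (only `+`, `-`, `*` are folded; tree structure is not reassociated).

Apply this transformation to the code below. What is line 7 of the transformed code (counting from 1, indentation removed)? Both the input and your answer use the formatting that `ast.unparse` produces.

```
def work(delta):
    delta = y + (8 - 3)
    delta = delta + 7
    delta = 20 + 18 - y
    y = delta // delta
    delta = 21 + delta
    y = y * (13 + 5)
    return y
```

y = y * 18

Transformed code:
def work(delta):
    delta = y + 5
    delta = delta + 7
    delta = 38 - y
    y = delta // delta
    delta = 21 + delta
    y = y * 18
    return y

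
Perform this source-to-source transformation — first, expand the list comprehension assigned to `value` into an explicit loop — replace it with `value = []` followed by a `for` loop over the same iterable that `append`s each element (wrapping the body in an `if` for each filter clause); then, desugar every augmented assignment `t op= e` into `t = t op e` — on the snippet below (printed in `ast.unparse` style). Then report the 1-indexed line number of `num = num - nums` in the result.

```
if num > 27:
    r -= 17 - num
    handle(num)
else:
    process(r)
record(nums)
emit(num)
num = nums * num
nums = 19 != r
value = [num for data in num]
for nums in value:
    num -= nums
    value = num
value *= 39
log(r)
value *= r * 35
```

Transformed code:
if num > 27:
    r = r - (17 - num)
    handle(num)
else:
    process(r)
record(nums)
emit(num)
num = nums * num
nums = 19 != r
value = []
for data in num:
    value.append(num)
for nums in value:
    num = num - nums
    value = num
value = value * 39
log(r)
value = value * (r * 35)

14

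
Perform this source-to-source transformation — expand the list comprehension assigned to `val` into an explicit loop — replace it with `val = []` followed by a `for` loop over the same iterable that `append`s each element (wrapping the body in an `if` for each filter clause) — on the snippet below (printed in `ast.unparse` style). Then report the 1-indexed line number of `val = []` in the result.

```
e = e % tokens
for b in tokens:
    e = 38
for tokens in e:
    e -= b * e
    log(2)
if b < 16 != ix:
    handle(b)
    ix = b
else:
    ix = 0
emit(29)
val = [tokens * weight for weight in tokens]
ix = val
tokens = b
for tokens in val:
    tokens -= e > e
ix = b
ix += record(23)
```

13

Transformed code:
e = e % tokens
for b in tokens:
    e = 38
for tokens in e:
    e -= b * e
    log(2)
if b < 16 != ix:
    handle(b)
    ix = b
else:
    ix = 0
emit(29)
val = []
for weight in tokens:
    val.append(tokens * weight)
ix = val
tokens = b
for tokens in val:
    tokens -= e > e
ix = b
ix += record(23)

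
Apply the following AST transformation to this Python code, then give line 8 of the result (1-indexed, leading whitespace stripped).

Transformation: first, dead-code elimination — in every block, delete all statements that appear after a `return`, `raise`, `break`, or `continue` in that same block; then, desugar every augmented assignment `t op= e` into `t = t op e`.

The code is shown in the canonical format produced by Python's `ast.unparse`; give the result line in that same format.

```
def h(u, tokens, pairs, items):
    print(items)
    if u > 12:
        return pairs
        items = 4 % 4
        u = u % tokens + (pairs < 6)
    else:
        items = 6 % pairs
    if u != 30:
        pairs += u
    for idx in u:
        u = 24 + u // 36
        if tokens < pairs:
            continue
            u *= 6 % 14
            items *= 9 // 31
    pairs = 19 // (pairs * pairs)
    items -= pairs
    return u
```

pairs = pairs + u

Transformed code:
def h(u, tokens, pairs, items):
    print(items)
    if u > 12:
        return pairs
    else:
        items = 6 % pairs
    if u != 30:
        pairs = pairs + u
    for idx in u:
        u = 24 + u // 36
        if tokens < pairs:
            continue
    pairs = 19 // (pairs * pairs)
    items = items - pairs
    return u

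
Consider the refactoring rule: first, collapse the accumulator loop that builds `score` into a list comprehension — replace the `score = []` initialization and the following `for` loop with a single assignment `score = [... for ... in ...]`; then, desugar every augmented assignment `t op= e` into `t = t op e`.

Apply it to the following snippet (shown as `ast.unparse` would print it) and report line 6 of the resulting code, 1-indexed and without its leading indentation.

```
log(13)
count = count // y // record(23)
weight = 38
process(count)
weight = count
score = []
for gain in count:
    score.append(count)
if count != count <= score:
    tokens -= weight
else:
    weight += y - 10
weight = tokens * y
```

score = [count for gain in count]

Transformed code:
log(13)
count = count // y // record(23)
weight = 38
process(count)
weight = count
score = [count for gain in count]
if count != count <= score:
    tokens = tokens - weight
else:
    weight = weight + (y - 10)
weight = tokens * y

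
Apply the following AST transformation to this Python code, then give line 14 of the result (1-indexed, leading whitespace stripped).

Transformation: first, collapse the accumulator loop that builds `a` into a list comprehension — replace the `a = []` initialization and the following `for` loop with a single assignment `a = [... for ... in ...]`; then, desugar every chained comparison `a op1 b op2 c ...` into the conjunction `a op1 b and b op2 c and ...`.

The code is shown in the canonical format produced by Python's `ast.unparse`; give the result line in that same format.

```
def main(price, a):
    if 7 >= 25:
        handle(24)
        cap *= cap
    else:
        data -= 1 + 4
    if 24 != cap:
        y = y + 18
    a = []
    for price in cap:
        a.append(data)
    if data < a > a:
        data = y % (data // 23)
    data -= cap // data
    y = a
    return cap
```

Transformed code:
def main(price, a):
    if 7 >= 25:
        handle(24)
        cap *= cap
    else:
        data -= 1 + 4
    if 24 != cap:
        y = y + 18
    a = [data for price in cap]
    if data < a and a > a:
        data = y % (data // 23)
    data -= cap // data
    y = a
    return cap

return cap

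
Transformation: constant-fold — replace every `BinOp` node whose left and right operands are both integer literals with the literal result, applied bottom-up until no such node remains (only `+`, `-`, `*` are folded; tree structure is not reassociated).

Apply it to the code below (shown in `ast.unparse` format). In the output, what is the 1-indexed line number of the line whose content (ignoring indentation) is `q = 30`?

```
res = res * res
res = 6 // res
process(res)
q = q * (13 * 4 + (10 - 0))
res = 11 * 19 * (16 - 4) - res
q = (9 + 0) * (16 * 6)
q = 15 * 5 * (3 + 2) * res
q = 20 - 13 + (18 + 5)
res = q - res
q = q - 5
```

8

Transformed code:
res = res * res
res = 6 // res
process(res)
q = q * 62
res = 2508 - res
q = 864
q = 375 * res
q = 30
res = q - res
q = q - 5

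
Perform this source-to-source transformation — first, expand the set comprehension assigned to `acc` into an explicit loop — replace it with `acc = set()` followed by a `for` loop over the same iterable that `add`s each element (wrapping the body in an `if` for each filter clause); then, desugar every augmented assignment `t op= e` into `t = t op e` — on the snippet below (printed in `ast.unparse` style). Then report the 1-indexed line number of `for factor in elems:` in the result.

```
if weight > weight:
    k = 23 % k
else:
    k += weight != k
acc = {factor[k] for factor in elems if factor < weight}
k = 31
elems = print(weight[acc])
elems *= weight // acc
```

6

Transformed code:
if weight > weight:
    k = 23 % k
else:
    k = k + (weight != k)
acc = set()
for factor in elems:
    if factor < weight:
        acc.add(factor[k])
k = 31
elems = print(weight[acc])
elems = elems * (weight // acc)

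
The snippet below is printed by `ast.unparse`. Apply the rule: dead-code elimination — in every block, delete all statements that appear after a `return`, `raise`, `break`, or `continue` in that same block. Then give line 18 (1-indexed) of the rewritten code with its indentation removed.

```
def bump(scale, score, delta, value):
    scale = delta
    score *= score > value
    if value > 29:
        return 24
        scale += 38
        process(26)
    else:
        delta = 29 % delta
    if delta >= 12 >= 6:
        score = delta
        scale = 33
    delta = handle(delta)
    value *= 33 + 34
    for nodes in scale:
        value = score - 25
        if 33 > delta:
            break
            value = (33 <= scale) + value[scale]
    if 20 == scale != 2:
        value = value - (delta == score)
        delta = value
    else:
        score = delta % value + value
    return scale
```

value = value - (delta == score)

Transformed code:
def bump(scale, score, delta, value):
    scale = delta
    score *= score > value
    if value > 29:
        return 24
    else:
        delta = 29 % delta
    if delta >= 12 >= 6:
        score = delta
        scale = 33
    delta = handle(delta)
    value *= 33 + 34
    for nodes in scale:
        value = score - 25
        if 33 > delta:
            break
    if 20 == scale != 2:
        value = value - (delta == score)
        delta = value
    else:
        score = delta % value + value
    return scale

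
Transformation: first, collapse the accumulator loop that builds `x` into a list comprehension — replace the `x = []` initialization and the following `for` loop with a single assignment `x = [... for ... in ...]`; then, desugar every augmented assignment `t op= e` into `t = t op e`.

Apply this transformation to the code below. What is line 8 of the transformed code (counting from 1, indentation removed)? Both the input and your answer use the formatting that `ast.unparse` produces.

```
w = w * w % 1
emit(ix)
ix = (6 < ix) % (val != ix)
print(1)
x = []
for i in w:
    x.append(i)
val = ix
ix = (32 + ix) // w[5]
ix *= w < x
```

ix = ix * (w < x)

Transformed code:
w = w * w % 1
emit(ix)
ix = (6 < ix) % (val != ix)
print(1)
x = [i for i in w]
val = ix
ix = (32 + ix) // w[5]
ix = ix * (w < x)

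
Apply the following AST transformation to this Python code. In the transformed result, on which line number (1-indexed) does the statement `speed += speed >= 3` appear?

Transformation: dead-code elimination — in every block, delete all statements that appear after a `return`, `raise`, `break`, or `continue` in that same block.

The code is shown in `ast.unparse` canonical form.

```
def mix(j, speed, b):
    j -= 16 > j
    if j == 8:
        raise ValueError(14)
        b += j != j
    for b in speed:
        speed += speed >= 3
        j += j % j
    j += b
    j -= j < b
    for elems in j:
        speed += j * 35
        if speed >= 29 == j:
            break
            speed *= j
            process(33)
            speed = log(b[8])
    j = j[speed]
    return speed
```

6

Transformed code:
def mix(j, speed, b):
    j -= 16 > j
    if j == 8:
        raise ValueError(14)
    for b in speed:
        speed += speed >= 3
        j += j % j
    j += b
    j -= j < b
    for elems in j:
        speed += j * 35
        if speed >= 29 == j:
            break
    j = j[speed]
    return speed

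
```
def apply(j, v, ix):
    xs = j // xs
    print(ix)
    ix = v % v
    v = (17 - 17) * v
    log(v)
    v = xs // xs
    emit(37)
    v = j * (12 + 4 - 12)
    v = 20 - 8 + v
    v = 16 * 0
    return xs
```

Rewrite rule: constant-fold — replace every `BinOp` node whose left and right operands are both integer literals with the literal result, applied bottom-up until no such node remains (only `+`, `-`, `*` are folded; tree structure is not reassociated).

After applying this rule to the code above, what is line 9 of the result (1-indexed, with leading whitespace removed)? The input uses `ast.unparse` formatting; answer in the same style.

Transformed code:
def apply(j, v, ix):
    xs = j // xs
    print(ix)
    ix = v % v
    v = 0 * v
    log(v)
    v = xs // xs
    emit(37)
    v = j * 4
    v = 12 + v
    v = 0
    return xs

v = j * 4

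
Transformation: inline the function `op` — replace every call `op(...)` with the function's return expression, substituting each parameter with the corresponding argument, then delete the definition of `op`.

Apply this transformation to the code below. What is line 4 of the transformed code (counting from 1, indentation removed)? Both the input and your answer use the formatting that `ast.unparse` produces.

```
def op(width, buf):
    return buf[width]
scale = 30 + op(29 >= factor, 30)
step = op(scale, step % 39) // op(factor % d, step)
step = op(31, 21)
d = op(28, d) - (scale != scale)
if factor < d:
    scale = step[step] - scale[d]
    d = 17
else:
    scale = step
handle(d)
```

d = d[28] - (scale != scale)

Transformed code:
scale = 30 + 30[29 >= factor]
step = (step % 39)[scale] // step[factor % d]
step = 21[31]
d = d[28] - (scale != scale)
if factor < d:
    scale = step[step] - scale[d]
    d = 17
else:
    scale = step
handle(d)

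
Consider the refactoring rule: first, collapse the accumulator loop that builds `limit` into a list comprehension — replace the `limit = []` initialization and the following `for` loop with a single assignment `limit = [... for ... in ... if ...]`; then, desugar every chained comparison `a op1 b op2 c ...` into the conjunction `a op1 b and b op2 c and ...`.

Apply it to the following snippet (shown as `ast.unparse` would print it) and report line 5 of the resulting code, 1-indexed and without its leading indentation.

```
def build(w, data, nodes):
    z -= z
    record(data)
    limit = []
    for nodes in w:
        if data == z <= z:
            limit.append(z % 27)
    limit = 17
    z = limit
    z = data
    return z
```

Transformed code:
def build(w, data, nodes):
    z -= z
    record(data)
    limit = [z % 27 for nodes in w if data == z and z <= z]
    limit = 17
    z = limit
    z = data
    return z

limit = 17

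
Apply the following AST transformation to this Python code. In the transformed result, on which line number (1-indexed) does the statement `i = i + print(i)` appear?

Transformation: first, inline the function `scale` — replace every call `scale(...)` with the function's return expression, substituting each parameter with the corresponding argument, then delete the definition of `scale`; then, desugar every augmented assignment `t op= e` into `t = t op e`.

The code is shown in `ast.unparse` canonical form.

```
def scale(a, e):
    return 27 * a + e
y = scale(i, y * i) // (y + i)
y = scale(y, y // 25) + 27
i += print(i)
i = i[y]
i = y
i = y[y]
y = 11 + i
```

3

Transformed code:
y = (27 * i + y * i) // (y + i)
y = 27 * y + y // 25 + 27
i = i + print(i)
i = i[y]
i = y
i = y[y]
y = 11 + i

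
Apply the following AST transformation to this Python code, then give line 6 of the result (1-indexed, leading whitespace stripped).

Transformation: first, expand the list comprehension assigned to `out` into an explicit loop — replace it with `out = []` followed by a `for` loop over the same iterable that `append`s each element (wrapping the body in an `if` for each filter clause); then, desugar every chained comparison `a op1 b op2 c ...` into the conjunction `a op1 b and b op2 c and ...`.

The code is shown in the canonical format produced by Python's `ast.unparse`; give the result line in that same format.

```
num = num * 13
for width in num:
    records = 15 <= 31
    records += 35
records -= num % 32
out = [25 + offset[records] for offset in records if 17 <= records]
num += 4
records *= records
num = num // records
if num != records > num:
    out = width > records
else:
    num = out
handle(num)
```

Transformed code:
num = num * 13
for width in num:
    records = 15 <= 31
    records += 35
records -= num % 32
out = []
for offset in records:
    if 17 <= records:
        out.append(25 + offset[records])
num += 4
records *= records
num = num // records
if num != records and records > num:
    out = width > records
else:
    num = out
handle(num)

out = []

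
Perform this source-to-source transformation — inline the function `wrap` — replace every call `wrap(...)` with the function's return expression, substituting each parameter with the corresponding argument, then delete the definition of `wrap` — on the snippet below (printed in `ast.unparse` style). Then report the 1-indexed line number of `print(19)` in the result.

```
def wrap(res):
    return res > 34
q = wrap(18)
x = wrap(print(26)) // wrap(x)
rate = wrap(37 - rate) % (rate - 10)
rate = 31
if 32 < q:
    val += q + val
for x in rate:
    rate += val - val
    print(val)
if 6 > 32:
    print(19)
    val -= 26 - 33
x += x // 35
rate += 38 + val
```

Transformed code:
q = 18 > 34
x = (print(26) > 34) // (x > 34)
rate = (37 - rate > 34) % (rate - 10)
rate = 31
if 32 < q:
    val += q + val
for x in rate:
    rate += val - val
    print(val)
if 6 > 32:
    print(19)
    val -= 26 - 33
x += x // 35
rate += 38 + val

11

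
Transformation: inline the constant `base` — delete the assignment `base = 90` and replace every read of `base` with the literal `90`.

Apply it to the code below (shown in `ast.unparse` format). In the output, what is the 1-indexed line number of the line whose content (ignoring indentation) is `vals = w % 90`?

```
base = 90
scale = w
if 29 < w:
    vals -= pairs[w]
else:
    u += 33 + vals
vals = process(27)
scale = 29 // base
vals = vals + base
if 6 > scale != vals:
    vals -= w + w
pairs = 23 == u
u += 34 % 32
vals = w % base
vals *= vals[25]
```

Transformed code:
scale = w
if 29 < w:
    vals -= pairs[w]
else:
    u += 33 + vals
vals = process(27)
scale = 29 // 90
vals = vals + 90
if 6 > scale != vals:
    vals -= w + w
pairs = 23 == u
u += 34 % 32
vals = w % 90
vals *= vals[25]

13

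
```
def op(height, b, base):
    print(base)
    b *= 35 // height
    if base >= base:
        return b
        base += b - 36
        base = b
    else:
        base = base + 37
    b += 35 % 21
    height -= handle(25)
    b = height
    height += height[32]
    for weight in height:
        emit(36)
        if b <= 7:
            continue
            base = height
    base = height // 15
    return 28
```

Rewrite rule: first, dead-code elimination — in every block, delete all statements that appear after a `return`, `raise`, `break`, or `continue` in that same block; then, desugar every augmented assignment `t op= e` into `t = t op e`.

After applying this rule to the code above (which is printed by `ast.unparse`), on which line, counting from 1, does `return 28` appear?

17

Transformed code:
def op(height, b, base):
    print(base)
    b = b * (35 // height)
    if base >= base:
        return b
    else:
        base = base + 37
    b = b + 35 % 21
    height = height - handle(25)
    b = height
    height = height + height[32]
    for weight in height:
        emit(36)
        if b <= 7:
            continue
    base = height // 15
    return 28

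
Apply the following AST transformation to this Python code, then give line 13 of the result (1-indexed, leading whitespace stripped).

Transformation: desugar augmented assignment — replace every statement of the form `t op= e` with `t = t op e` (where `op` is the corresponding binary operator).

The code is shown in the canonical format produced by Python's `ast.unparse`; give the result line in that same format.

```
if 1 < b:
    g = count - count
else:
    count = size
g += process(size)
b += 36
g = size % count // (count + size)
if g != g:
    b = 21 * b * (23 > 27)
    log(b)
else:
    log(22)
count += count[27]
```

Transformed code:
if 1 < b:
    g = count - count
else:
    count = size
g = g + process(size)
b = b + 36
g = size % count // (count + size)
if g != g:
    b = 21 * b * (23 > 27)
    log(b)
else:
    log(22)
count = count + count[27]

count = count + count[27]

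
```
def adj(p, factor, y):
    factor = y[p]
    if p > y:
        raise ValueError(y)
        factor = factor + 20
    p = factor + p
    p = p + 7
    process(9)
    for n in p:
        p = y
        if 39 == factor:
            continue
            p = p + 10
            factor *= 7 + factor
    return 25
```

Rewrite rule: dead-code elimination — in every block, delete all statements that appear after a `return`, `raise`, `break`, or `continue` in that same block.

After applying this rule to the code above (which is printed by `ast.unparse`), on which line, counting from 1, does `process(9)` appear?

7

Transformed code:
def adj(p, factor, y):
    factor = y[p]
    if p > y:
        raise ValueError(y)
    p = factor + p
    p = p + 7
    process(9)
    for n in p:
        p = y
        if 39 == factor:
            continue
    return 25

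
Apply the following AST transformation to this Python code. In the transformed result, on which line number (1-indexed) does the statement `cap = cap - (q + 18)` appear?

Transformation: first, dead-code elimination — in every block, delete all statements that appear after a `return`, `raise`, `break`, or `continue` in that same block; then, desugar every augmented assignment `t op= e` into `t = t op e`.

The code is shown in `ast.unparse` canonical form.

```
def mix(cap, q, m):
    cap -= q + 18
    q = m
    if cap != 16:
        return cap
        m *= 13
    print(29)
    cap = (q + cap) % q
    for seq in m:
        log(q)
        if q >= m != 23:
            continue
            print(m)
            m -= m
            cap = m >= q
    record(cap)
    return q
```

Transformed code:
def mix(cap, q, m):
    cap = cap - (q + 18)
    q = m
    if cap != 16:
        return cap
    print(29)
    cap = (q + cap) % q
    for seq in m:
        log(q)
        if q >= m != 23:
            continue
    record(cap)
    return q

2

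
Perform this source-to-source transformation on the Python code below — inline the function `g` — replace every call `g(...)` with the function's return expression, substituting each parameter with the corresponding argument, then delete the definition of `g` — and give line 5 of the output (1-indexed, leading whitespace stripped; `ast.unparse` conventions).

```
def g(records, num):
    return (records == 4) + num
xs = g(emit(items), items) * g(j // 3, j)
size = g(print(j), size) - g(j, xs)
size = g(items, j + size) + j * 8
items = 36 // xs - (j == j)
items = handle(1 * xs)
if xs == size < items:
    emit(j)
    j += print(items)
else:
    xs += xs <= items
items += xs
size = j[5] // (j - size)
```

Transformed code:
xs = ((emit(items) == 4) + items) * ((j // 3 == 4) + j)
size = (print(j) == 4) + size - ((j == 4) + xs)
size = (items == 4) + (j + size) + j * 8
items = 36 // xs - (j == j)
items = handle(1 * xs)
if xs == size < items:
    emit(j)
    j += print(items)
else:
    xs += xs <= items
items += xs
size = j[5] // (j - size)

items = handle(1 * xs)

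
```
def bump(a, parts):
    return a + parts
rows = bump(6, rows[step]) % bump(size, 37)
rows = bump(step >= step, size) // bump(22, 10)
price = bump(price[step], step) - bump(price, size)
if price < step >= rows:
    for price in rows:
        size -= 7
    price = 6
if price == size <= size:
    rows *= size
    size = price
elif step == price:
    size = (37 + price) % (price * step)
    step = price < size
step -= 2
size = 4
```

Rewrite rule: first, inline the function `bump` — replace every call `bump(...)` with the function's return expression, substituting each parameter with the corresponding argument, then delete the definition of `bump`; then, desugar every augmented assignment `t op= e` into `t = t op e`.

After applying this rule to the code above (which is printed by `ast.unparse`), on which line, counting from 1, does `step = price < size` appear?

13

Transformed code:
rows = (6 + rows[step]) % (size + 37)
rows = ((step >= step) + size) // (22 + 10)
price = price[step] + step - (price + size)
if price < step >= rows:
    for price in rows:
        size = size - 7
    price = 6
if price == size <= size:
    rows = rows * size
    size = price
elif step == price:
    size = (37 + price) % (price * step)
    step = price < size
step = step - 2
size = 4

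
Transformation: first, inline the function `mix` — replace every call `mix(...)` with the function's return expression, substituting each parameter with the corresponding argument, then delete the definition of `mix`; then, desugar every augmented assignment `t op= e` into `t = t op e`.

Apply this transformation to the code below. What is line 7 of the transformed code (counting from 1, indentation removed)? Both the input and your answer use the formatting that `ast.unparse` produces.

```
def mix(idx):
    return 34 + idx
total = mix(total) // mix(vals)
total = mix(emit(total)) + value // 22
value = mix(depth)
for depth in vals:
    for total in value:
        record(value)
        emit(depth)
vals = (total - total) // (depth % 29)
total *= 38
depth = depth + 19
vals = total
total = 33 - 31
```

Transformed code:
total = (34 + total) // (34 + vals)
total = 34 + emit(total) + value // 22
value = 34 + depth
for depth in vals:
    for total in value:
        record(value)
        emit(depth)
vals = (total - total) // (depth % 29)
total = total * 38
depth = depth + 19
vals = total
total = 33 - 31

emit(depth)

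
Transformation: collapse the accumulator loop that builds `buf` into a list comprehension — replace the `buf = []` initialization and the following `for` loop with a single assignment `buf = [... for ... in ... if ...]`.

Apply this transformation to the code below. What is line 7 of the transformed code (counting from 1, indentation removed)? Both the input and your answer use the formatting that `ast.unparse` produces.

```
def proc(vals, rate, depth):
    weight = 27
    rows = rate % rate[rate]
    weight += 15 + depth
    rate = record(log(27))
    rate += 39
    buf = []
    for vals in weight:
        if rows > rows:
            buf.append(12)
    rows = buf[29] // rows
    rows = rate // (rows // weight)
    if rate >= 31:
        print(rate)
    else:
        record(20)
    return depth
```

Transformed code:
def proc(vals, rate, depth):
    weight = 27
    rows = rate % rate[rate]
    weight += 15 + depth
    rate = record(log(27))
    rate += 39
    buf = [12 for vals in weight if rows > rows]
    rows = buf[29] // rows
    rows = rate // (rows // weight)
    if rate >= 31:
        print(rate)
    else:
        record(20)
    return depth

buf = [12 for vals in weight if rows > rows]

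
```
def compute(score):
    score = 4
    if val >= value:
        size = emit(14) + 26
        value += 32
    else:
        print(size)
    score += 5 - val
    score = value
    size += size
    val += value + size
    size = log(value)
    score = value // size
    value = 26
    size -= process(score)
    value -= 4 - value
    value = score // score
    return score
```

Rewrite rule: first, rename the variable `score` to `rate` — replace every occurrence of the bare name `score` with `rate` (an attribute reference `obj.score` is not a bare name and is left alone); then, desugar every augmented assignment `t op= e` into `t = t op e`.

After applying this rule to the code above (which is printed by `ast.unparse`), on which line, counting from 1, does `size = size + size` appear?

10

Transformed code:
def compute(rate):
    rate = 4
    if val >= value:
        size = emit(14) + 26
        value = value + 32
    else:
        print(size)
    rate = rate + (5 - val)
    rate = value
    size = size + size
    val = val + (value + size)
    size = log(value)
    rate = value // size
    value = 26
    size = size - process(rate)
    value = value - (4 - value)
    value = rate // rate
    return rate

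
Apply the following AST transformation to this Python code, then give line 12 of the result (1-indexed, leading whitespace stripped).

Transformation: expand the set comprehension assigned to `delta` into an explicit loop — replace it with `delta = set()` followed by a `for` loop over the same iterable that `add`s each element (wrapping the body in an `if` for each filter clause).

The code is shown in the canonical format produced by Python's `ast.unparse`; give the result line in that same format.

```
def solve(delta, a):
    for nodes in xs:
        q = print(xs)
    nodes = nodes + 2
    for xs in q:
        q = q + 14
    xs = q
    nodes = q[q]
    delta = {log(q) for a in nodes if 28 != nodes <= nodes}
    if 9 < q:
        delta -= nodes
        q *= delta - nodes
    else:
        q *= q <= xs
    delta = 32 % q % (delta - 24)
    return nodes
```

Transformed code:
def solve(delta, a):
    for nodes in xs:
        q = print(xs)
    nodes = nodes + 2
    for xs in q:
        q = q + 14
    xs = q
    nodes = q[q]
    delta = set()
    for a in nodes:
        if 28 != nodes <= nodes:
            delta.add(log(q))
    if 9 < q:
        delta -= nodes
        q *= delta - nodes
    else:
        q *= q <= xs
    delta = 32 % q % (delta - 24)
    return nodes

delta.add(log(q))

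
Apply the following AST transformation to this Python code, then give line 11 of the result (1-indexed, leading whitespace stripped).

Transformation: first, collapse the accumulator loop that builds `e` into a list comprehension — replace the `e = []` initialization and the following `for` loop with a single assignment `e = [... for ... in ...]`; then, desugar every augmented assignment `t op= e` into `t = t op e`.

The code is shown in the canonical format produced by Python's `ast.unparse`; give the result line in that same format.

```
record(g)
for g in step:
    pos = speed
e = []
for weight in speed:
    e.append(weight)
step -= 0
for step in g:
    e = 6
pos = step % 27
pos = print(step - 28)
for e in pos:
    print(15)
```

print(15)

Transformed code:
record(g)
for g in step:
    pos = speed
e = [weight for weight in speed]
step = step - 0
for step in g:
    e = 6
pos = step % 27
pos = print(step - 28)
for e in pos:
    print(15)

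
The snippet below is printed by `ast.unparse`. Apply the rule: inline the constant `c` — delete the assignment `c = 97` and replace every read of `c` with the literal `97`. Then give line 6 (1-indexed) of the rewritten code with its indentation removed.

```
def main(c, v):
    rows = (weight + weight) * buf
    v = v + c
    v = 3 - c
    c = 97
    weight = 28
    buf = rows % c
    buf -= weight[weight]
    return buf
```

buf = rows % 97

Transformed code:
def main(c, v):
    rows = (weight + weight) * buf
    v = v + 97
    v = 3 - 97
    weight = 28
    buf = rows % 97
    buf -= weight[weight]
    return buf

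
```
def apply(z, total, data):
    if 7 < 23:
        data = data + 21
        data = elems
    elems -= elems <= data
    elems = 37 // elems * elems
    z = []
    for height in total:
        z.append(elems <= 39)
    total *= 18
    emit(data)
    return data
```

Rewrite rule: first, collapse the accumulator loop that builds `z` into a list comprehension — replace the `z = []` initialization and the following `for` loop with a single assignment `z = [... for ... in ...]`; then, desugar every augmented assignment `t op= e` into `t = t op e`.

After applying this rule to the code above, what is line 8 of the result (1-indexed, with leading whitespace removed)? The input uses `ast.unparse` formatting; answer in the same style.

total = total * 18

Transformed code:
def apply(z, total, data):
    if 7 < 23:
        data = data + 21
        data = elems
    elems = elems - (elems <= data)
    elems = 37 // elems * elems
    z = [elems <= 39 for height in total]
    total = total * 18
    emit(data)
    return data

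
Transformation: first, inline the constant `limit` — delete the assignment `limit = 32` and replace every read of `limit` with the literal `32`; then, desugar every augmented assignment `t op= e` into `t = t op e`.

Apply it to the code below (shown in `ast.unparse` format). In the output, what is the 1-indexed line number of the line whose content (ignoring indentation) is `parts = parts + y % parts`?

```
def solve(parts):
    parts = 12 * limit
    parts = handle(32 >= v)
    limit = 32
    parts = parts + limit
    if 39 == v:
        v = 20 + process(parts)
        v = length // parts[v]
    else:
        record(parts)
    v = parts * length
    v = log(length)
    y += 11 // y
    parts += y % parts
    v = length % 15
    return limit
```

13

Transformed code:
def solve(parts):
    parts = 12 * 32
    parts = handle(32 >= v)
    parts = parts + 32
    if 39 == v:
        v = 20 + process(parts)
        v = length // parts[v]
    else:
        record(parts)
    v = parts * length
    v = log(length)
    y = y + 11 // y
    parts = parts + y % parts
    v = length % 15
    return 32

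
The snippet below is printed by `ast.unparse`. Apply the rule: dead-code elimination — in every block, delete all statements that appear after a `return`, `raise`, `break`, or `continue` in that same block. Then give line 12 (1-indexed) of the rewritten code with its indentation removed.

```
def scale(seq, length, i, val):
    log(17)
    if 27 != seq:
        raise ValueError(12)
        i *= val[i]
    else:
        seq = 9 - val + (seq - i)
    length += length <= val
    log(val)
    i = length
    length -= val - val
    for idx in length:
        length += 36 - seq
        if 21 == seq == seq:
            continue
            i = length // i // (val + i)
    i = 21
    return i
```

length += 36 - seq

Transformed code:
def scale(seq, length, i, val):
    log(17)
    if 27 != seq:
        raise ValueError(12)
    else:
        seq = 9 - val + (seq - i)
    length += length <= val
    log(val)
    i = length
    length -= val - val
    for idx in length:
        length += 36 - seq
        if 21 == seq == seq:
            continue
    i = 21
    return i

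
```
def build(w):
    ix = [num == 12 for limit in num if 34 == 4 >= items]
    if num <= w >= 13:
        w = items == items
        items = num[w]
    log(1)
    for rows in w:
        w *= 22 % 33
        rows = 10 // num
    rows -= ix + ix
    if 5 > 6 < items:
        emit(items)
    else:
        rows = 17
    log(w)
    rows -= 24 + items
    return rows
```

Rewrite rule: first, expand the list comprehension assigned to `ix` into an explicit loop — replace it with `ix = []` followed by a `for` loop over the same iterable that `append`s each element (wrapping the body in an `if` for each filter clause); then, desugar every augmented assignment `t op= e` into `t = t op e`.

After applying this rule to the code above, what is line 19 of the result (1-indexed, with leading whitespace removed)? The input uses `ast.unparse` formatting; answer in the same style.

Transformed code:
def build(w):
    ix = []
    for limit in num:
        if 34 == 4 >= items:
            ix.append(num == 12)
    if num <= w >= 13:
        w = items == items
        items = num[w]
    log(1)
    for rows in w:
        w = w * (22 % 33)
        rows = 10 // num
    rows = rows - (ix + ix)
    if 5 > 6 < items:
        emit(items)
    else:
        rows = 17
    log(w)
    rows = rows - (24 + items)
    return rows

rows = rows - (24 + items)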